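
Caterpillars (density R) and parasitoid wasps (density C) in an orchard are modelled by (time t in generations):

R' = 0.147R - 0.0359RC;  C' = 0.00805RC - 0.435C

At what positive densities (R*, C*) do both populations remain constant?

Set dC/dt = 0 with C > 0: 0.00805R - 0.435 = 0, so R* = 0.435/0.00805 = 54.
Set dR/dt = 0 with R > 0: 0.147 - 0.0359C = 0, so C* = 0.147/0.0359 = 4.09.

R* ≈ 54, C* ≈ 4.09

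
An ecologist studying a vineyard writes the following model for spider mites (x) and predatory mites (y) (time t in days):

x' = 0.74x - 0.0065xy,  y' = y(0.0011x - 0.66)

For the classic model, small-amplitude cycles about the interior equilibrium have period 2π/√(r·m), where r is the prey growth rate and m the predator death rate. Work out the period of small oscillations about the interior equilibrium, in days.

T ≈ 8.99 days

Here r = 0.74 and m = 0.66, so r·m = 0.488.
ω = √0.488 = 0.699 per day, hence T = 2π/ω ≈ 8.99 days.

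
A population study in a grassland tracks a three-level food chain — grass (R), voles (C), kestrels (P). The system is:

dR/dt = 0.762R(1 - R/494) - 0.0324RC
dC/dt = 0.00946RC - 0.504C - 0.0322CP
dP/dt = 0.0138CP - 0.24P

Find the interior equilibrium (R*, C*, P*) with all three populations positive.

From dP/dt = 0: 0.0138C* = 0.24, so C* = 17.4.
From dR/dt = 0: 0.762(1 - R*/494) = 0.0324·17.4, giving R* = 494·(1 - 0.739) = 129.
From dC/dt = 0: 0.00946·129 - 0.504 = 0.0322P*, so P* = 0.714/0.0322 = 22.2.

R* ≈ 129, C* ≈ 17.4, P* ≈ 22.2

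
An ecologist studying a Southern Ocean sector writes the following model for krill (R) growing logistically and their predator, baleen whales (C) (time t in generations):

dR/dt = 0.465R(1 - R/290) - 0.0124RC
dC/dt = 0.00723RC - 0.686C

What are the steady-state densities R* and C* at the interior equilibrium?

From dC/dt = 0 with C > 0: 0.00723R* = 0.686, so R* = 94.9.
Substitute into dR/dt = 0: 0.465(1 - 94.9/290) = 0.0124C*.
The bracket is 0.673, giving C* = 0.313/0.0124 = 25.2.

R* ≈ 94.9, C* ≈ 25.2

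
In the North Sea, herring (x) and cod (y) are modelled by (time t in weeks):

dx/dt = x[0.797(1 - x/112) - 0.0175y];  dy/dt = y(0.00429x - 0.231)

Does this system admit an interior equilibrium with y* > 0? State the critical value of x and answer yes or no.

The predator equation gives dy/dt > 0 only when x > 0.231/0.00429 = 53.8.
Without the predator, x → K = 112. Since 112 > 53.8, the predator can invade and persist.

Threshold x = 53.8; K > 53.8, so yes, the predator persists.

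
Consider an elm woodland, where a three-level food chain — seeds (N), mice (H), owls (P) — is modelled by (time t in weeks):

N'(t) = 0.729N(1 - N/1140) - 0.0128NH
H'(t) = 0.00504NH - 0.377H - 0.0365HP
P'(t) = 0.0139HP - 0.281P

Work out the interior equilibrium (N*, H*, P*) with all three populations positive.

From dP/dt = 0: 0.0139H* = 0.281, so H* = 20.2.
From dN/dt = 0: 0.729(1 - N*/1140) = 0.0128·20.2, giving N* = 1140·(1 - 0.355) = 735.
From dH/dt = 0: 0.00504·735 - 0.377 = 0.0365P*, so P* = 3.33/0.0365 = 91.2.

N* ≈ 735, H* ≈ 20.2, P* ≈ 91.2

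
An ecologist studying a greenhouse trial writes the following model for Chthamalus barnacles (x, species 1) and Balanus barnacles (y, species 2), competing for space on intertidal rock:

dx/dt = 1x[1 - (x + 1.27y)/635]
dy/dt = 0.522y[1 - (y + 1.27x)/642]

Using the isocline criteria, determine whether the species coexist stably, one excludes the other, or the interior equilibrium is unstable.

unstable coexistence (outcome depends on initial conditions)

Compare the nullcline intercepts: K1/α12 = 635/1.27 = 500 < K2 = 642; K2/α21 = 642/1.27 = 506 < K1 = 635.
Since both are reversed, neither can invade when rare; the interior point is a saddle.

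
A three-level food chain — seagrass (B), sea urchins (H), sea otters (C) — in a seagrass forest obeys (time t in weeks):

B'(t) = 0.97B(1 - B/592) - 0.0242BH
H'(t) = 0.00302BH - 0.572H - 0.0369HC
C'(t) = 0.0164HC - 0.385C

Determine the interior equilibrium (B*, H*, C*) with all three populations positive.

B* ≈ 245, H* ≈ 23.5, C* ≈ 4.57

From dC/dt = 0: 0.0164H* = 0.385, so H* = 23.5.
From dB/dt = 0: 0.97(1 - B*/592) = 0.0242·23.5, giving B* = 592·(1 - 0.586) = 245.
From dH/dt = 0: 0.00302·245 - 0.572 = 0.0369C*, so C* = 0.169/0.0369 = 4.57.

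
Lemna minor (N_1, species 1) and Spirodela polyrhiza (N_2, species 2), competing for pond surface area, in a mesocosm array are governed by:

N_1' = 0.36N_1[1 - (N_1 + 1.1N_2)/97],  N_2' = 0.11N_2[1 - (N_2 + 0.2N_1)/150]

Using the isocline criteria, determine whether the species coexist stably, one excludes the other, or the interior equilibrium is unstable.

Compare the nullcline intercepts: K1/α12 = 97/1.1 = 88.2 < K2 = 150; K2/α21 = 150/0.2 = 750 > K1 = 97.
Since the inequalities point opposite ways, species 2 can invade but species 1 cannot.

species 2 excludes species 1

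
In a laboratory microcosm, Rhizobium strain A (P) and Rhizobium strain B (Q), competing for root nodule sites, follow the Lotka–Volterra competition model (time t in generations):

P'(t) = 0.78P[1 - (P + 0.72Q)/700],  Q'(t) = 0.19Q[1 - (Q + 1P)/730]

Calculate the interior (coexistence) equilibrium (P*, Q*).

Setting both brackets to zero gives the nullclines P + 0.72Q = 700 and 1P + Q = 730.
Substituting Q = 730 - 1P into the first: P(1 - 0.72·1) = 700 - 0.72·730.
So P* = 174/0.28 = 623, and then Q* = 730 - 1·623 = 107.

P* ≈ 623, Q* ≈ 107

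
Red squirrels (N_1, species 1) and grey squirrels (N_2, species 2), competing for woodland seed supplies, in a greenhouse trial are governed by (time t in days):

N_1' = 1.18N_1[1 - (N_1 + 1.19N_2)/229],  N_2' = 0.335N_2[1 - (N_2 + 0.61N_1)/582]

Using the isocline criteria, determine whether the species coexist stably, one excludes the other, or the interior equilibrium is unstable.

Compare the nullcline intercepts: K1/α12 = 229/1.19 = 192 < K2 = 582; K2/α21 = 582/0.61 = 954 > K1 = 229.
Since the inequalities point opposite ways, species 2 can invade but species 1 cannot.

species 2 excludes species 1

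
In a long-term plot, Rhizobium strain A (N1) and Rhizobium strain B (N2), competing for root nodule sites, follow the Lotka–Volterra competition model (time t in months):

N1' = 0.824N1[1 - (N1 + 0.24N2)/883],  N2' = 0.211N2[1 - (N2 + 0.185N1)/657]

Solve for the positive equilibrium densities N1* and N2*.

Setting both brackets to zero gives the nullclines N1 + 0.24N2 = 883 and 0.185N1 + N2 = 657.
Substituting N2 = 657 - 0.185N1 into the first: N1(1 - 0.24·0.185) = 883 - 0.24·657.
So N1* = 725/0.956 = 759, and then N2* = 657 - 0.185·759 = 517.

N1* ≈ 759, N2* ≈ 517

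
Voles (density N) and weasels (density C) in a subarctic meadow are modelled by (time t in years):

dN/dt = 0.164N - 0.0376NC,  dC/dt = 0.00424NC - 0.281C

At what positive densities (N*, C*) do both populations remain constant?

Set dC/dt = 0 with C > 0: 0.00424N - 0.281 = 0, so N* = 0.281/0.00424 = 66.3.
Set dN/dt = 0 with N > 0: 0.164 - 0.0376C = 0, so C* = 0.164/0.0376 = 4.36.

N* ≈ 66.3, C* ≈ 4.36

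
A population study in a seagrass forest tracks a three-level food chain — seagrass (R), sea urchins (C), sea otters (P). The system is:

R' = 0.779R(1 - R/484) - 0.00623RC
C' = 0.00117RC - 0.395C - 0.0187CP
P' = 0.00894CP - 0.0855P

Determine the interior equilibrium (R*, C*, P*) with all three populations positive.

From dP/dt = 0: 0.00894C* = 0.0855, so C* = 9.56.
From dR/dt = 0: 0.779(1 - R*/484) = 0.00623·9.56, giving R* = 484·(1 - 0.0765) = 447.
From dC/dt = 0: 0.00117·447 - 0.395 = 0.0187P*, so P* = 0.128/0.0187 = 6.84.

R* ≈ 447, C* ≈ 9.56, P* ≈ 6.84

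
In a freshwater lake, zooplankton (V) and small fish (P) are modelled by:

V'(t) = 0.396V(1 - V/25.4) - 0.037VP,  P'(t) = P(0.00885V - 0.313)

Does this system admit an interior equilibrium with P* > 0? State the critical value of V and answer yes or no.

Threshold V = 35.4; K < 35.4, so no, the predator goes extinct.

The predator equation gives dP/dt > 0 only when V > 0.313/0.00885 = 35.4.
Without the predator, V → K = 25.4. Since 25.4 < 35.4, the predator cannot invade.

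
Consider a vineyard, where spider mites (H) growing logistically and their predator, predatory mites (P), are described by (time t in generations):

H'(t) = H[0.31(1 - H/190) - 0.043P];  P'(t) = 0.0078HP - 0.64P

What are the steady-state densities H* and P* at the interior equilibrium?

From dP/dt = 0 with P > 0: 0.0078H* = 0.64, so H* = 82.1.
Substitute into dH/dt = 0: 0.31(1 - 82.1/190) = 0.043P*.
The bracket is 0.568, giving P* = 0.176/0.043 = 4.1.

H* ≈ 82.1, P* ≈ 4.1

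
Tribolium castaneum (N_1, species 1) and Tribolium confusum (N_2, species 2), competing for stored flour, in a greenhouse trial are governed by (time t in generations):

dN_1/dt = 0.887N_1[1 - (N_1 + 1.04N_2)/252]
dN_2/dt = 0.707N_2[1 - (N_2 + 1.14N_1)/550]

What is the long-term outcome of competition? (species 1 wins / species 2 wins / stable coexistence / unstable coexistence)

Compare the nullcline intercepts: K1/α12 = 252/1.04 = 242 < K2 = 550; K2/α21 = 550/1.14 = 482 > K1 = 252.
Since the inequalities point opposite ways, species 2 can invade but species 1 cannot.

species 2 excludes species 1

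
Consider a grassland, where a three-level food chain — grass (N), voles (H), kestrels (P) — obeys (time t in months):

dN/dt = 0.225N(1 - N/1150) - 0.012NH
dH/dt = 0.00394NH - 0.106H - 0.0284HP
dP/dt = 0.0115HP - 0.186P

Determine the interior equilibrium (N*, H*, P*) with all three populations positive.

N* ≈ 158, H* ≈ 16.2, P* ≈ 18.2

From dP/dt = 0: 0.0115H* = 0.186, so H* = 16.2.
From dN/dt = 0: 0.225(1 - N*/1150) = 0.012·16.2, giving N* = 1150·(1 - 0.863) = 158.
From dH/dt = 0: 0.00394·158 - 0.106 = 0.0284P*, so P* = 0.517/0.0284 = 18.2.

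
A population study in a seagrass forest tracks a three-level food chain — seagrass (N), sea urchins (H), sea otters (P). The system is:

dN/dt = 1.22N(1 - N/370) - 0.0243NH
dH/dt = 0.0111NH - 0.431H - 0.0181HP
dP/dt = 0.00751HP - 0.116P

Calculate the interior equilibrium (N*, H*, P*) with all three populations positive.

From dP/dt = 0: 0.00751H* = 0.116, so H* = 15.4.
From dN/dt = 0: 1.22(1 - N*/370) = 0.0243·15.4, giving N* = 370·(1 - 0.308) = 256.
From dH/dt = 0: 0.0111·256 - 0.431 = 0.0181P*, so P* = 2.41/0.0181 = 133.

N* ≈ 256, H* ≈ 15.4, P* ≈ 133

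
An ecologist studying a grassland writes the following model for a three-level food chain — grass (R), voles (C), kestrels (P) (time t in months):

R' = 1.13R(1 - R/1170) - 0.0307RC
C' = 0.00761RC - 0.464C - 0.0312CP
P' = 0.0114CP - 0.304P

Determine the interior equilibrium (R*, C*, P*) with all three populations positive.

From dP/dt = 0: 0.0114C* = 0.304, so C* = 26.7.
From dR/dt = 0: 1.13(1 - R*/1170) = 0.0307·26.7, giving R* = 1170·(1 - 0.724) = 322.
From dC/dt = 0: 0.00761·322 - 0.464 = 0.0312P*, so P* = 1.99/0.0312 = 63.8.

R* ≈ 322, C* ≈ 26.7, P* ≈ 63.8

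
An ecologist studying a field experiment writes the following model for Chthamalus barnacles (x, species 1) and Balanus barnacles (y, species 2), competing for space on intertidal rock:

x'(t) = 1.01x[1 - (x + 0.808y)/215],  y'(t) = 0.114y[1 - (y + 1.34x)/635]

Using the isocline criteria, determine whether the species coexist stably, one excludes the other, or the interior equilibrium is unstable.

Compare the nullcline intercepts: K1/α12 = 215/0.808 = 266 < K2 = 635; K2/α21 = 635/1.34 = 474 > K1 = 215.
Since the inequalities point opposite ways, species 2 can invade but species 1 cannot.

species 2 excludes species 1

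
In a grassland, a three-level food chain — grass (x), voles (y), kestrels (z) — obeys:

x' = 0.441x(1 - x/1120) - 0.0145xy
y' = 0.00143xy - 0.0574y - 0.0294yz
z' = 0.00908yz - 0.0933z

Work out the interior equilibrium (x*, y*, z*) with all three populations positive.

x* ≈ 742, y* ≈ 10.3, z* ≈ 34.1

From dz/dt = 0: 0.00908y* = 0.0933, so y* = 10.3.
From dx/dt = 0: 0.441(1 - x*/1120) = 0.0145·10.3, giving x* = 1120·(1 - 0.338) = 742.
From dy/dt = 0: 0.00143·742 - 0.0574 = 0.0294z*, so z* = 1/0.0294 = 34.1.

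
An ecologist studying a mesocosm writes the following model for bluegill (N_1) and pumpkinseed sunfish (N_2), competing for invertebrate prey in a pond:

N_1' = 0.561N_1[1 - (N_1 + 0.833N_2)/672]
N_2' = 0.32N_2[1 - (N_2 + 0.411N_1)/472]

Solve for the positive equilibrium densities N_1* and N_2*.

Setting both brackets to zero gives the nullclines N_1 + 0.833N_2 = 672 and 0.411N_1 + N_2 = 472.
Substituting N_2 = 472 - 0.411N_1 into the first: N_1(1 - 0.833·0.411) = 672 - 0.833·472.
So N_1* = 279/0.658 = 424, and then N_2* = 472 - 0.411·424 = 298.

N_1* ≈ 424, N_2* ≈ 298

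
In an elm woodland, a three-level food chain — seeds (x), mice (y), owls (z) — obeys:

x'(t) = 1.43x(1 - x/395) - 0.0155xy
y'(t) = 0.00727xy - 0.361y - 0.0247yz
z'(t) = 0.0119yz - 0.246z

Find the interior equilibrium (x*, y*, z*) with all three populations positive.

From dz/dt = 0: 0.0119y* = 0.246, so y* = 20.7.
From dx/dt = 0: 1.43(1 - x*/395) = 0.0155·20.7, giving x* = 395·(1 - 0.224) = 306.
From dy/dt = 0: 0.00727·306 - 0.361 = 0.0247z*, so z* = 1.87/0.0247 = 75.6.

x* ≈ 306, y* ≈ 20.7, z* ≈ 75.6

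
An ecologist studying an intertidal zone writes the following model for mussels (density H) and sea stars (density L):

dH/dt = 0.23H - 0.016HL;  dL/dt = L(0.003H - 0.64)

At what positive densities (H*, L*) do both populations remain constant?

Set dL/dt = 0 with L > 0: 0.003H - 0.64 = 0, so H* = 0.64/0.003 = 213.
Set dH/dt = 0 with H > 0: 0.23 - 0.016L = 0, so L* = 0.23/0.016 = 14.4.

H* ≈ 213, L* ≈ 14.4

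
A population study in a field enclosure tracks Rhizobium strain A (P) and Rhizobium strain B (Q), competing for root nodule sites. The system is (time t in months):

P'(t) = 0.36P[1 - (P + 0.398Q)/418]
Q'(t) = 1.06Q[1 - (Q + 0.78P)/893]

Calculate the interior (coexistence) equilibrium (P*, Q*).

P* ≈ 90.8, Q* ≈ 822

Setting both brackets to zero gives the nullclines P + 0.398Q = 418 and 0.78P + Q = 893.
Substituting Q = 893 - 0.78P into the first: P(1 - 0.398·0.78) = 418 - 0.398·893.
So P* = 62.6/0.69 = 90.8, and then Q* = 893 - 0.78·90.8 = 822.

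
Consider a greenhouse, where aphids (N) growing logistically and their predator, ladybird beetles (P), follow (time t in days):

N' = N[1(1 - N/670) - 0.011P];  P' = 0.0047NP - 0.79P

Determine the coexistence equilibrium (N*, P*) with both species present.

From dP/dt = 0 with P > 0: 0.0047N* = 0.79, so N* = 168.
Substitute into dN/dt = 0: 1(1 - 168/670) = 0.011P*.
The bracket is 0.749, giving P* = 0.749/0.011 = 68.1.

N* ≈ 168, P* ≈ 68.1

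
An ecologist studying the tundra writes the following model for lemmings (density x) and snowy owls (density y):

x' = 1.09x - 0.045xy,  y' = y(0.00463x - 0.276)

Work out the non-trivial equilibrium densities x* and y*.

x* ≈ 59.6, y* ≈ 24.2

Set dy/dt = 0 with y > 0: 0.00463x - 0.276 = 0, so x* = 0.276/0.00463 = 59.6.
Set dx/dt = 0 with x > 0: 1.09 - 0.045y = 0, so y* = 1.09/0.045 = 24.2.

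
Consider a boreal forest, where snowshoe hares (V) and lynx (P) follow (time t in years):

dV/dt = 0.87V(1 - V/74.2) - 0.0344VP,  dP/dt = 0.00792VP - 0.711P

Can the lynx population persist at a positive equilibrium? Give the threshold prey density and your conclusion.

Threshold V = 89.8; K < 89.8, so no, the predator goes extinct.

The predator equation gives dP/dt > 0 only when V > 0.711/0.00792 = 89.8.
Without the predator, V → K = 74.2. Since 74.2 < 89.8, the predator cannot invade.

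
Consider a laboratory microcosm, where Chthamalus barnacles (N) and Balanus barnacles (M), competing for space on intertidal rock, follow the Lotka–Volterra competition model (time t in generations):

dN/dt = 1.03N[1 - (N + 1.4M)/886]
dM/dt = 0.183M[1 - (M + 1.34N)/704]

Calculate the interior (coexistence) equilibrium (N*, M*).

Setting both brackets to zero gives the nullclines N + 1.4M = 886 and 1.34N + M = 704.
Substituting M = 704 - 1.34N into the first: N(1 - 1.4·1.34) = 886 - 1.4·704.
So N* = -99.6/-0.876 = 114, and then M* = 704 - 1.34·114 = 552.

N* ≈ 114, M* ≈ 552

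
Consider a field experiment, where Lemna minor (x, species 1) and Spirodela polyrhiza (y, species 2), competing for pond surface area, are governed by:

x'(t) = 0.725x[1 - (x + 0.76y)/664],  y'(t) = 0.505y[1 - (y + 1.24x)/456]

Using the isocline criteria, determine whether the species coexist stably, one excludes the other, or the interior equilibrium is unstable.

Compare the nullcline intercepts: K1/α12 = 664/0.76 = 874 > K2 = 456; K2/α21 = 456/1.24 = 368 < K1 = 664.
Since the inequalities point opposite ways, species 1 can invade but species 2 cannot.

species 1 excludes species 2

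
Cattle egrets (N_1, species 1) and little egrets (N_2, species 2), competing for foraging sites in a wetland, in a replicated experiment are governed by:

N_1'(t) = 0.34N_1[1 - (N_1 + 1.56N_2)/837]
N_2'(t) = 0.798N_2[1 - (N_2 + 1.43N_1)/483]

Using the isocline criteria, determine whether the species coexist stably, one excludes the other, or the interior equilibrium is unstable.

species 1 excludes species 2

Compare the nullcline intercepts: K1/α12 = 837/1.56 = 537 > K2 = 483; K2/α21 = 483/1.43 = 338 < K1 = 837.
Since the inequalities point opposite ways, species 1 can invade but species 2 cannot.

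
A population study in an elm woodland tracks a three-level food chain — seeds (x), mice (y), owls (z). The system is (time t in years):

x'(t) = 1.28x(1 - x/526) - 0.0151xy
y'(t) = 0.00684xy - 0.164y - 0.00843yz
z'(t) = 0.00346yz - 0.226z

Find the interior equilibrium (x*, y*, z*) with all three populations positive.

From dz/dt = 0: 0.00346y* = 0.226, so y* = 65.3.
From dx/dt = 0: 1.28(1 - x*/526) = 0.0151·65.3, giving x* = 526·(1 - 0.771) = 121.
From dy/dt = 0: 0.00684·121 - 0.164 = 0.00843z*, so z* = 0.662/0.00843 = 78.5.

x* ≈ 121, y* ≈ 65.3, z* ≈ 78.5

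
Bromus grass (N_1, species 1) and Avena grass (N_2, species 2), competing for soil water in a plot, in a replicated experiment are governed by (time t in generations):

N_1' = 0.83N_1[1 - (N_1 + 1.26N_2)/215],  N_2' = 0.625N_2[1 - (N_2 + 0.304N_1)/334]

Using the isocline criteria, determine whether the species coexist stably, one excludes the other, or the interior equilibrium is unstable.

species 2 excludes species 1

Compare the nullcline intercepts: K1/α12 = 215/1.26 = 171 < K2 = 334; K2/α21 = 334/0.304 = 1100 > K1 = 215.
Since the inequalities point opposite ways, species 2 can invade but species 1 cannot.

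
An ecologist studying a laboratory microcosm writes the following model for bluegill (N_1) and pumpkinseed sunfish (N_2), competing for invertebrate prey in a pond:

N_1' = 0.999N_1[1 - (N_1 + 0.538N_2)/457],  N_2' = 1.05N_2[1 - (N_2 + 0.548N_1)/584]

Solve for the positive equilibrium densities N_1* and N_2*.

N_1* ≈ 203, N_2* ≈ 473

Setting both brackets to zero gives the nullclines N_1 + 0.538N_2 = 457 and 0.548N_1 + N_2 = 584.
Substituting N_2 = 584 - 0.548N_1 into the first: N_1(1 - 0.538·0.548) = 457 - 0.538·584.
So N_1* = 143/0.705 = 203, and then N_2* = 584 - 0.548·203 = 473.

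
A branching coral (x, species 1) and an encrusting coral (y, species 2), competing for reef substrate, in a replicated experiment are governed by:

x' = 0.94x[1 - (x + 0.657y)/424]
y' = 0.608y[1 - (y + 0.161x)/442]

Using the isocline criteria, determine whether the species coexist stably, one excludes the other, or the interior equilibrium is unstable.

Compare the nullcline intercepts: K1/α12 = 424/0.657 = 645 > K2 = 442; K2/α21 = 442/0.161 = 2750 > K1 = 424.
Since both inequalities hold, each species can invade when rare, so the interior equilibrium is stable.

stable coexistence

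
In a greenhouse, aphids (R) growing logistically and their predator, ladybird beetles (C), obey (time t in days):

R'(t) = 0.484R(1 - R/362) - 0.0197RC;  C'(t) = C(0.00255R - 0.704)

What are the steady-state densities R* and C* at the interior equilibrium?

R* ≈ 276, C* ≈ 5.83

From dC/dt = 0 with C > 0: 0.00255R* = 0.704, so R* = 276.
Substitute into dR/dt = 0: 0.484(1 - 276/362) = 0.0197C*.
The bracket is 0.237, giving C* = 0.115/0.0197 = 5.83.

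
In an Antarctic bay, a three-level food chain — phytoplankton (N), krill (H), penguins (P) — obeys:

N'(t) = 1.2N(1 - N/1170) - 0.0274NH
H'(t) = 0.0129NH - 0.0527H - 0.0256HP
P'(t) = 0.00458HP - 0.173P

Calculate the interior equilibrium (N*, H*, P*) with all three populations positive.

From dP/dt = 0: 0.00458H* = 0.173, so H* = 37.8.
From dN/dt = 0: 1.2(1 - N*/1170) = 0.0274·37.8, giving N* = 1170·(1 - 0.862) = 161.
From dH/dt = 0: 0.0129·161 - 0.0527 = 0.0256P*, so P* = 2.02/0.0256 = 79.

N* ≈ 161, H* ≈ 37.8, P* ≈ 79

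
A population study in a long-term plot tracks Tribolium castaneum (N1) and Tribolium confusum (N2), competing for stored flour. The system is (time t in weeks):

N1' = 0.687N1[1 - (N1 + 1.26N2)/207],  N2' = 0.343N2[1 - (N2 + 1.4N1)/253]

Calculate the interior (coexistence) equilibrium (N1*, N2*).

N1* ≈ 146, N2* ≈ 48.2

Setting both brackets to zero gives the nullclines N1 + 1.26N2 = 207 and 1.4N1 + N2 = 253.
Substituting N2 = 253 - 1.4N1 into the first: N1(1 - 1.26·1.4) = 207 - 1.26·253.
So N1* = -112/-0.764 = 146, and then N2* = 253 - 1.4·146 = 48.2.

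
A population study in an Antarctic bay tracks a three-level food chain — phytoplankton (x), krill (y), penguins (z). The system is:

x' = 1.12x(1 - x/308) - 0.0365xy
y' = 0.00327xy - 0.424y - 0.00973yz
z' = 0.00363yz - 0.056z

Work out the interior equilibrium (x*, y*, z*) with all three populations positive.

From dz/dt = 0: 0.00363y* = 0.056, so y* = 15.4.
From dx/dt = 0: 1.12(1 - x*/308) = 0.0365·15.4, giving x* = 308·(1 - 0.503) = 153.
From dy/dt = 0: 0.00327·153 - 0.424 = 0.00973z*, so z* = 0.0768/0.00973 = 7.89.

x* ≈ 153, y* ≈ 15.4, z* ≈ 7.89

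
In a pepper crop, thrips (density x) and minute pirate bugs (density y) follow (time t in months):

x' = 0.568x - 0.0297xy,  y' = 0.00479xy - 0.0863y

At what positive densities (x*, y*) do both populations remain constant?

x* ≈ 18, y* ≈ 19.1

Set dy/dt = 0 with y > 0: 0.00479x - 0.0863 = 0, so x* = 0.0863/0.00479 = 18.
Set dx/dt = 0 with x > 0: 0.568 - 0.0297y = 0, so y* = 0.568/0.0297 = 19.1.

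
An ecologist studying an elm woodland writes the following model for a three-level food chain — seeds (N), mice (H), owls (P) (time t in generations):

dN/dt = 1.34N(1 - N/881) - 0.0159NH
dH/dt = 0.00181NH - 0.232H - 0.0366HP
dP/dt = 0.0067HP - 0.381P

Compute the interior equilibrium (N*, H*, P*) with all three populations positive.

From dP/dt = 0: 0.0067H* = 0.381, so H* = 56.9.
From dN/dt = 0: 1.34(1 - N*/881) = 0.0159·56.9, giving N* = 881·(1 - 0.675) = 287.
From dH/dt = 0: 0.00181·287 - 0.232 = 0.0366P*, so P* = 0.287/0.0366 = 7.83.

N* ≈ 287, H* ≈ 56.9, P* ≈ 7.83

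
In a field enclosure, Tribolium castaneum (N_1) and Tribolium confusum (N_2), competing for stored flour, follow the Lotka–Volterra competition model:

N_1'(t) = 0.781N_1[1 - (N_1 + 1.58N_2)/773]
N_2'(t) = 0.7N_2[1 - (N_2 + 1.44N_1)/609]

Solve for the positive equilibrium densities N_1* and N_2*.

Setting both brackets to zero gives the nullclines N_1 + 1.58N_2 = 773 and 1.44N_1 + N_2 = 609.
Substituting N_2 = 609 - 1.44N_1 into the first: N_1(1 - 1.58·1.44) = 773 - 1.58·609.
So N_1* = -189/-1.28 = 148, and then N_2* = 609 - 1.44·148 = 395.

N_1* ≈ 148, N_2* ≈ 395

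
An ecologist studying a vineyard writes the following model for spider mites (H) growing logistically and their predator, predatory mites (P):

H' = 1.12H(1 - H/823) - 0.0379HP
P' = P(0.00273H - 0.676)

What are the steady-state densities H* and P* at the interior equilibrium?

From dP/dt = 0 with P > 0: 0.00273H* = 0.676, so H* = 248.
Substitute into dH/dt = 0: 1.12(1 - 248/823) = 0.0379P*.
The bracket is 0.699, giving P* = 0.783/0.0379 = 20.7.

H* ≈ 248, P* ≈ 20.7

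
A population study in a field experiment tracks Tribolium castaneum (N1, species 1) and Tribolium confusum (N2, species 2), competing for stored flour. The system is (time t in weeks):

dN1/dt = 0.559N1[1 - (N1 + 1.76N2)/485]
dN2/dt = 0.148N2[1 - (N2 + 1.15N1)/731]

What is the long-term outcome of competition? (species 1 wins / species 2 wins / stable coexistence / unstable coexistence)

species 2 excludes species 1

Compare the nullcline intercepts: K1/α12 = 485/1.76 = 276 < K2 = 731; K2/α21 = 731/1.15 = 636 > K1 = 485.
Since the inequalities point opposite ways, species 2 can invade but species 1 cannot.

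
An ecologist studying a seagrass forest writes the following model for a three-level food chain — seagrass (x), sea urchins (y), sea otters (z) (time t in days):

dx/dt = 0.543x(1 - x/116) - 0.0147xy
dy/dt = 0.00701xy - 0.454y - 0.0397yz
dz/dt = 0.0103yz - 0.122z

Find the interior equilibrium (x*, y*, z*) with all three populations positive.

x* ≈ 78.8, y* ≈ 11.8, z* ≈ 2.48

From dz/dt = 0: 0.0103y* = 0.122, so y* = 11.8.
From dx/dt = 0: 0.543(1 - x*/116) = 0.0147·11.8, giving x* = 116·(1 - 0.321) = 78.8.
From dy/dt = 0: 0.00701·78.8 - 0.454 = 0.0397z*, so z* = 0.0984/0.0397 = 2.48.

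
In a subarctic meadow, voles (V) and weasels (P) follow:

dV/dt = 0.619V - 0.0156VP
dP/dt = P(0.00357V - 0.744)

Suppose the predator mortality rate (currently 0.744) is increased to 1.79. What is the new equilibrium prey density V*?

V* ≈ 501

At the interior fixed point, setting dP/dt = 0 with P > 0 fixes V* = (predator death rate)/(VP coefficient) — independent of the other coefficients.
With the change, V* = 1.79/0.00357 = 501; it rises from 208.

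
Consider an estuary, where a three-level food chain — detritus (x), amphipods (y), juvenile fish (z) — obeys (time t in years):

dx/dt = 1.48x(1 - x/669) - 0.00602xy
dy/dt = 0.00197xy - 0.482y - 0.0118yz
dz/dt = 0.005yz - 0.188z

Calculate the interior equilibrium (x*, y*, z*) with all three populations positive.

From dz/dt = 0: 0.005y* = 0.188, so y* = 37.6.
From dx/dt = 0: 1.48(1 - x*/669) = 0.00602·37.6, giving x* = 669·(1 - 0.153) = 567.
From dy/dt = 0: 0.00197·567 - 0.482 = 0.0118z*, so z* = 0.634/0.0118 = 53.8.

x* ≈ 567, y* ≈ 37.6, z* ≈ 53.8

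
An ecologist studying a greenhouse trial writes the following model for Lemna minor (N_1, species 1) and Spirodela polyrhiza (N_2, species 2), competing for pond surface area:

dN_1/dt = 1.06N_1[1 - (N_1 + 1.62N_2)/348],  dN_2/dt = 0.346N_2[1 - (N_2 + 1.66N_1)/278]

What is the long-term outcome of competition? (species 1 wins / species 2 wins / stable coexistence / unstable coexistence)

Compare the nullcline intercepts: K1/α12 = 348/1.62 = 215 < K2 = 278; K2/α21 = 278/1.66 = 167 < K1 = 348.
Since both are reversed, neither can invade when rare; the interior point is a saddle.

unstable coexistence (outcome depends on initial conditions)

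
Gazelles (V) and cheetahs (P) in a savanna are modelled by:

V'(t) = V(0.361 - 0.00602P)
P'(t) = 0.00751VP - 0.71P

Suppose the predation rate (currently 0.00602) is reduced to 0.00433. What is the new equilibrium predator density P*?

P* ≈ 83.4

At the interior fixed point, setting dV/dt = 0 with V > 0 fixes P* = (prey growth rate)/(VP coefficient) — independent of the other coefficients.
With the change, P* = 0.361/0.00433 = 83.4; it rises from 60.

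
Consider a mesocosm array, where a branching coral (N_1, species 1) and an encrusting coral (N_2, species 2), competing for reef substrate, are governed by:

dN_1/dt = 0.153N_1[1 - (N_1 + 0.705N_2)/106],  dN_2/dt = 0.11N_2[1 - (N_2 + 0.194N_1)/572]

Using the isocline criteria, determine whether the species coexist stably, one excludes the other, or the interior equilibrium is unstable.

Compare the nullcline intercepts: K1/α12 = 106/0.705 = 150 < K2 = 572; K2/α21 = 572/0.194 = 2950 > K1 = 106.
Since the inequalities point opposite ways, species 2 can invade but species 1 cannot.

species 2 excludes species 1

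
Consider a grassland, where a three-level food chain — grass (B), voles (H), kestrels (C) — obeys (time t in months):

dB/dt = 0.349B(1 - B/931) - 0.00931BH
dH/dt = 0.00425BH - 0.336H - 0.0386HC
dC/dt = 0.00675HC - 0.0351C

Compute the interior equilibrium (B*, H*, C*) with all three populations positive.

B* ≈ 802, H* ≈ 5.2, C* ≈ 79.6

From dC/dt = 0: 0.00675H* = 0.0351, so H* = 5.2.
From dB/dt = 0: 0.349(1 - B*/931) = 0.00931·5.2, giving B* = 931·(1 - 0.139) = 802.
From dH/dt = 0: 0.00425·802 - 0.336 = 0.0386C*, so C* = 3.07/0.0386 = 79.6.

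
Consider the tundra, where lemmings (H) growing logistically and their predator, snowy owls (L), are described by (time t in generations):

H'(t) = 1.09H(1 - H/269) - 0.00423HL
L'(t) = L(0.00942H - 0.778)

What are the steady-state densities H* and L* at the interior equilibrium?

From dL/dt = 0 with L > 0: 0.00942H* = 0.778, so H* = 82.6.
Substitute into dH/dt = 0: 1.09(1 - 82.6/269) = 0.00423L*.
The bracket is 0.693, giving L* = 0.755/0.00423 = 179.

H* ≈ 82.6, L* ≈ 179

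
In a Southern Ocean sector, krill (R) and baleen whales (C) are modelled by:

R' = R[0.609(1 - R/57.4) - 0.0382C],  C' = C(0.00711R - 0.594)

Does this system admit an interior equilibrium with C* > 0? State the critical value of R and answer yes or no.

Threshold R = 83.5; K < 83.5, so no, the predator goes extinct.

The predator equation gives dC/dt > 0 only when R > 0.594/0.00711 = 83.5.
Without the predator, R → K = 57.4. Since 57.4 < 83.5, the predator cannot invade.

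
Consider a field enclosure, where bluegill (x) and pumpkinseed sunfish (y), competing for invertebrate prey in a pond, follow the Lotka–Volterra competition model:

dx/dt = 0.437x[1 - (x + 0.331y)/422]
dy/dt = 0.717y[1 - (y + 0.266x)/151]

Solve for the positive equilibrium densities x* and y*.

Setting both brackets to zero gives the nullclines x + 0.331y = 422 and 0.266x + y = 151.
Substituting y = 151 - 0.266x into the first: x(1 - 0.331·0.266) = 422 - 0.331·151.
So x* = 372/0.912 = 408, and then y* = 151 - 0.266·408 = 42.5.

x* ≈ 408, y* ≈ 42.5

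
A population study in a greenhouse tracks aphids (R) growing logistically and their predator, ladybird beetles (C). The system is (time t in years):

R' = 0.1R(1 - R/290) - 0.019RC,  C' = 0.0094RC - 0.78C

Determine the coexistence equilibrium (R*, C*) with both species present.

R* ≈ 83, C* ≈ 3.76

From dC/dt = 0 with C > 0: 0.0094R* = 0.78, so R* = 83.
Substitute into dR/dt = 0: 0.1(1 - 83/290) = 0.019C*.
The bracket is 0.714, giving C* = 0.0714/0.019 = 3.76.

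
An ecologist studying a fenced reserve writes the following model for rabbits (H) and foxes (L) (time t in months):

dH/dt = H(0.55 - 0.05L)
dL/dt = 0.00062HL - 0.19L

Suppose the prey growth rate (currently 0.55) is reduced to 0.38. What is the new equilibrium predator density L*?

At the interior fixed point, setting dH/dt = 0 with H > 0 fixes L* = (prey growth rate)/(HL coefficient) — independent of the other coefficients.
With the change, L* = 0.38/0.05 = 7.6; it falls from 11.

L* ≈ 7.6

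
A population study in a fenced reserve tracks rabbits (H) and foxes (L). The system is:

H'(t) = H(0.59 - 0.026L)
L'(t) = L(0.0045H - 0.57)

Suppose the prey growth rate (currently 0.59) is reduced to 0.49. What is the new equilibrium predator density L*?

L* ≈ 18.8

At the interior fixed point, setting dH/dt = 0 with H > 0 fixes L* = (prey growth rate)/(HL coefficient) — independent of the other coefficients.
With the change, L* = 0.49/0.026 = 18.8; it falls from 22.7.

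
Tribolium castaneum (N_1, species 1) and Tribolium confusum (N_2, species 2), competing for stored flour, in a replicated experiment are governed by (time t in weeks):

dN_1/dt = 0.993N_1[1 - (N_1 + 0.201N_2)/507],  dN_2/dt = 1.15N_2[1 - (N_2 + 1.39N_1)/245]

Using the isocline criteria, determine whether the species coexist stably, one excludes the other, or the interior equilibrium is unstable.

species 1 excludes species 2

Compare the nullcline intercepts: K1/α12 = 507/0.201 = 2520 > K2 = 245; K2/α21 = 245/1.39 = 176 < K1 = 507.
Since the inequalities point opposite ways, species 1 can invade but species 2 cannot.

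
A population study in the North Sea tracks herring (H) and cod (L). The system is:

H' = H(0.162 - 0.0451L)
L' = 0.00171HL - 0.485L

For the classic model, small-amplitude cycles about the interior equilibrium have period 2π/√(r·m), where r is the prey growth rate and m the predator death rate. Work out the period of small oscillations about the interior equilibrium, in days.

Here r = 0.162 and m = 0.485, so r·m = 0.0786.
ω = √0.0786 = 0.28 per day, hence T = 2π/ω ≈ 22.4 days.

T ≈ 22.4 days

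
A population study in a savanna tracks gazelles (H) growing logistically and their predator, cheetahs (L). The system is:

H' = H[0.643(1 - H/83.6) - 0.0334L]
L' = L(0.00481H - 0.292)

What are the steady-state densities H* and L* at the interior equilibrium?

From dL/dt = 0 with L > 0: 0.00481H* = 0.292, so H* = 60.7.
Substitute into dH/dt = 0: 0.643(1 - 60.7/83.6) = 0.0334L*.
The bracket is 0.274, giving L* = 0.176/0.0334 = 5.27.

H* ≈ 60.7, L* ≈ 5.27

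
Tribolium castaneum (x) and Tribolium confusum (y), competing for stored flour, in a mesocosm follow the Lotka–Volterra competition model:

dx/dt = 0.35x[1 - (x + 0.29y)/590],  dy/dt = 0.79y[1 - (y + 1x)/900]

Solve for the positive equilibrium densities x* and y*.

x* ≈ 463, y* ≈ 437

Setting both brackets to zero gives the nullclines x + 0.29y = 590 and 1x + y = 900.
Substituting y = 900 - 1x into the first: x(1 - 0.29·1) = 590 - 0.29·900.
So x* = 329/0.71 = 463, and then y* = 900 - 1·463 = 437.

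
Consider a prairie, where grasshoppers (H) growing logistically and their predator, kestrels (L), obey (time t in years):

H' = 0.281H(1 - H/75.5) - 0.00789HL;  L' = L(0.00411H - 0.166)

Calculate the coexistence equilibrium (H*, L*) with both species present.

H* ≈ 40.4, L* ≈ 16.6

From dL/dt = 0 with L > 0: 0.00411H* = 0.166, so H* = 40.4.
Substitute into dH/dt = 0: 0.281(1 - 40.4/75.5) = 0.00789L*.
The bracket is 0.465, giving L* = 0.131/0.00789 = 16.6.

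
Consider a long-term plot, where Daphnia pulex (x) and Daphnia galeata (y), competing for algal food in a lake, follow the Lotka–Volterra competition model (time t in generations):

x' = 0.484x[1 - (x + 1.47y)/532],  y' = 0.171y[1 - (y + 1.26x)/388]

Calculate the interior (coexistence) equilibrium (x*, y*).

x* ≈ 45, y* ≈ 331

Setting both brackets to zero gives the nullclines x + 1.47y = 532 and 1.26x + y = 388.
Substituting y = 388 - 1.26x into the first: x(1 - 1.47·1.26) = 532 - 1.47·388.
So x* = -38.4/-0.852 = 45, and then y* = 388 - 1.26·45 = 331.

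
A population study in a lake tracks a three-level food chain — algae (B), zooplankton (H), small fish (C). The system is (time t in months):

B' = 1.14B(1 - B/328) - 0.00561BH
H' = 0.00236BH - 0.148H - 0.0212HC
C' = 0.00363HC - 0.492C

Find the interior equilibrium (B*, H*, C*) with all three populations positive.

From dC/dt = 0: 0.00363H* = 0.492, so H* = 136.
From dB/dt = 0: 1.14(1 - B*/328) = 0.00561·136, giving B* = 328·(1 - 0.667) = 109.
From dH/dt = 0: 0.00236·109 - 0.148 = 0.0212C*, so C* = 0.11/0.0212 = 5.18.

B* ≈ 109, H* ≈ 136, C* ≈ 5.18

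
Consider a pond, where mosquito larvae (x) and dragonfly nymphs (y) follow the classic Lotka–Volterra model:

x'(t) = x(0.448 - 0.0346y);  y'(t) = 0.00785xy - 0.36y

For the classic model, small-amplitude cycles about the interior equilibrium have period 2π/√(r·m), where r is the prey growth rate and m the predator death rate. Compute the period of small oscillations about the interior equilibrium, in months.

Here r = 0.448 and m = 0.36, so r·m = 0.161.
ω = √0.161 = 0.402 per month, hence T = 2π/ω ≈ 15.6 months.

T ≈ 15.6 months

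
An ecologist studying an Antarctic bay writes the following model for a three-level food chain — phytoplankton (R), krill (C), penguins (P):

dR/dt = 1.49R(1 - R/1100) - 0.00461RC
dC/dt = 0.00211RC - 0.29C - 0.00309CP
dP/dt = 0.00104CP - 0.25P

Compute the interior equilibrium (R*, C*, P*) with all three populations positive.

From dP/dt = 0: 0.00104C* = 0.25, so C* = 240.
From dR/dt = 0: 1.49(1 - R*/1100) = 0.00461·240, giving R* = 1100·(1 - 0.744) = 282.
From dC/dt = 0: 0.00211·282 - 0.29 = 0.00309P*, so P* = 0.305/0.00309 = 98.6.

R* ≈ 282, C* ≈ 240, P* ≈ 98.6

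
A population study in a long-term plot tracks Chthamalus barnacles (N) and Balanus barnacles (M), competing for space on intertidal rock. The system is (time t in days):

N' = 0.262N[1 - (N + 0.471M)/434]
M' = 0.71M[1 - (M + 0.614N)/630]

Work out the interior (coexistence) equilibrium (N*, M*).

Setting both brackets to zero gives the nullclines N + 0.471M = 434 and 0.614N + M = 630.
Substituting M = 630 - 0.614N into the first: N(1 - 0.471·0.614) = 434 - 0.471·630.
So N* = 137/0.711 = 193, and then M* = 630 - 0.614·193 = 511.

N* ≈ 193, M* ≈ 511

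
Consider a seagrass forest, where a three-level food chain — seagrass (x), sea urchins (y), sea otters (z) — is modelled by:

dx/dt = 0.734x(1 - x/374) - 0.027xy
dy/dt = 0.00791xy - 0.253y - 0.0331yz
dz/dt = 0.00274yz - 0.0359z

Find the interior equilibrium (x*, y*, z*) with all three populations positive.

x* ≈ 194, y* ≈ 13.1, z* ≈ 38.7

From dz/dt = 0: 0.00274y* = 0.0359, so y* = 13.1.
From dx/dt = 0: 0.734(1 - x*/374) = 0.027·13.1, giving x* = 374·(1 - 0.482) = 194.
From dy/dt = 0: 0.00791·194 - 0.253 = 0.0331z*, so z* = 1.28/0.0331 = 38.7.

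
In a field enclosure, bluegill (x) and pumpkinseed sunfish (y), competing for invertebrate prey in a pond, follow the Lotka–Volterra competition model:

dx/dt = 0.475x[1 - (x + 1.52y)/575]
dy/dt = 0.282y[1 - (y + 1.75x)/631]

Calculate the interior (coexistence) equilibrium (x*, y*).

Setting both brackets to zero gives the nullclines x + 1.52y = 575 and 1.75x + y = 631.
Substituting y = 631 - 1.75x into the first: x(1 - 1.52·1.75) = 575 - 1.52·631.
So x* = -384/-1.66 = 231, and then y* = 631 - 1.75·231 = 226.

x* ≈ 231, y* ≈ 226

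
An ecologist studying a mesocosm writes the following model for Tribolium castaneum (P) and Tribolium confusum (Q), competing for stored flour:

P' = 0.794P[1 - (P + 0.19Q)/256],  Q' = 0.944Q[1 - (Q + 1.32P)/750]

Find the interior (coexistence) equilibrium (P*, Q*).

P* ≈ 151, Q* ≈ 550

Setting both brackets to zero gives the nullclines P + 0.19Q = 256 and 1.32P + Q = 750.
Substituting Q = 750 - 1.32P into the first: P(1 - 0.19·1.32) = 256 - 0.19·750.
So P* = 114/0.749 = 151, and then Q* = 750 - 1.32·151 = 550.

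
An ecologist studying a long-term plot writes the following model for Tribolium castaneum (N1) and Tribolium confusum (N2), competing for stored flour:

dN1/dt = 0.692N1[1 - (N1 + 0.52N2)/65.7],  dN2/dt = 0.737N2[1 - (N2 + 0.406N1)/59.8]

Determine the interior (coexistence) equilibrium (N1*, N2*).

Setting both brackets to zero gives the nullclines N1 + 0.52N2 = 65.7 and 0.406N1 + N2 = 59.8.
Substituting N2 = 59.8 - 0.406N1 into the first: N1(1 - 0.52·0.406) = 65.7 - 0.52·59.8.
So N1* = 34.6/0.789 = 43.9, and then N2* = 59.8 - 0.406·43.9 = 42.

N1* ≈ 43.9, N2* ≈ 42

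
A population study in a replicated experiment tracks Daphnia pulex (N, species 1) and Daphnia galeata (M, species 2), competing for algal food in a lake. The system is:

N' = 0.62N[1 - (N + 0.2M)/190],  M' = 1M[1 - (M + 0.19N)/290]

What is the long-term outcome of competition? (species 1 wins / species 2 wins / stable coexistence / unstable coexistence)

stable coexistence

Compare the nullcline intercepts: K1/α12 = 190/0.2 = 950 > K2 = 290; K2/α21 = 290/0.19 = 1530 > K1 = 190.
Since both inequalities hold, each species can invade when rare, so the interior equilibrium is stable.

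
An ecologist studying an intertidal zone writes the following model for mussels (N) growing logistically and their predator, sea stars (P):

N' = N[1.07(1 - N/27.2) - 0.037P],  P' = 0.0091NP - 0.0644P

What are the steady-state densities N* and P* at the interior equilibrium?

N* ≈ 7.08, P* ≈ 21.4

From dP/dt = 0 with P > 0: 0.0091N* = 0.0644, so N* = 7.08.
Substitute into dN/dt = 0: 1.07(1 - 7.08/27.2) = 0.037P*.
The bracket is 0.74, giving P* = 0.792/0.037 = 21.4.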